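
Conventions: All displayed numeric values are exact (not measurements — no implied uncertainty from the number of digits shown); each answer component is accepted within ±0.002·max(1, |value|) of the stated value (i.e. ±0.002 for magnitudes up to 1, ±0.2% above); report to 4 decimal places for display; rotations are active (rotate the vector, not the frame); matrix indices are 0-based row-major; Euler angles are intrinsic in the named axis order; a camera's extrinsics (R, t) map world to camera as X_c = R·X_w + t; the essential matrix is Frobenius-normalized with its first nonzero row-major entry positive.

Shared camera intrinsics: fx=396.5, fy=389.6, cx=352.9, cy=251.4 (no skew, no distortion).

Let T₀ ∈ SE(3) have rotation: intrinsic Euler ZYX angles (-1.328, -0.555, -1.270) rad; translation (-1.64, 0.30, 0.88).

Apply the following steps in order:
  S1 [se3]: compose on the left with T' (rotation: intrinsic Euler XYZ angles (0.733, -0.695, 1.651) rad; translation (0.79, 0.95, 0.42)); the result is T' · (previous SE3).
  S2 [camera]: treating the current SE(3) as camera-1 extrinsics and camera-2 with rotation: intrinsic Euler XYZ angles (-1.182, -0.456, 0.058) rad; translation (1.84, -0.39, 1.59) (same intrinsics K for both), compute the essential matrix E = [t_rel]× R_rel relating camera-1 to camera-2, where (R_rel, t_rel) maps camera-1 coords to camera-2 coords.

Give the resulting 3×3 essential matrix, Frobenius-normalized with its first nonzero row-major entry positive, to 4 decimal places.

after S1 (compose_se3): R=[0.2816 0.8142 -0.5078; -0.4157 0.5805 0.7002; 0.8648 0.0139 0.5018], t=(0.0977, -0.6631, -0.2674)
after S2 (essential): [0.0620 0.3335 0.3800; -0.6603 0.1863 -0.1535; 0.0388 -0.3527 -0.3469]

matrix = [0.0620 0.3335 0.3800; -0.6603 0.1863 -0.1535; 0.0388 -0.3527 -0.3469]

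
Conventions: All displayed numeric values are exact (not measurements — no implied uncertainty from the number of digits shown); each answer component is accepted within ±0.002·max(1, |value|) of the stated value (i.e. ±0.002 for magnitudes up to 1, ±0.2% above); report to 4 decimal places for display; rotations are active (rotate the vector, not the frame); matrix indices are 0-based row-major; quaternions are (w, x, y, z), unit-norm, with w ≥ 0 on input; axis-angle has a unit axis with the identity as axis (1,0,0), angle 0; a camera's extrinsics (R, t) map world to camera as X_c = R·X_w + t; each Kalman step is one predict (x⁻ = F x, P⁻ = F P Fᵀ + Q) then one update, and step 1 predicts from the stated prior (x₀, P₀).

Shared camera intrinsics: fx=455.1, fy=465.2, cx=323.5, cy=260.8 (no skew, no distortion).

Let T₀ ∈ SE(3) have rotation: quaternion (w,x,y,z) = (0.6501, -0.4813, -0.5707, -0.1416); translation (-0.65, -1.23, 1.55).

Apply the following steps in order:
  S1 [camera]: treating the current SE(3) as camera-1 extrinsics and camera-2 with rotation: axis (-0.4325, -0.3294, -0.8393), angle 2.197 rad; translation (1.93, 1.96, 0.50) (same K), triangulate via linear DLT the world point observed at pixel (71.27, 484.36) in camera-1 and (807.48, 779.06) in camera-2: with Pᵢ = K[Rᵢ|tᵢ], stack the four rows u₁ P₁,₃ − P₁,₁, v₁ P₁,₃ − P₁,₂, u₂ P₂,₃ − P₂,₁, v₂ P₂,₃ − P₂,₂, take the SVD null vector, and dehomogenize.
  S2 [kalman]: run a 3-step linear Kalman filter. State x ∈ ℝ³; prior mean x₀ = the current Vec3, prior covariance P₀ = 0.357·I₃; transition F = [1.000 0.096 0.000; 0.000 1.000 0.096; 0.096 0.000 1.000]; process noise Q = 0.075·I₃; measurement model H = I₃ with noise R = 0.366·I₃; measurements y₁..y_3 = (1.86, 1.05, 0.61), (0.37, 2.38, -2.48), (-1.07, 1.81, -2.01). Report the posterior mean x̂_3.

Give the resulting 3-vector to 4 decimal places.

result = (0.2535, 1.4940, -0.9061)

after S1 (triangulate): (1.1005, 0.5098, 1.9829)
after S2 (kf_track): (0.2535, 1.4940, -0.9061)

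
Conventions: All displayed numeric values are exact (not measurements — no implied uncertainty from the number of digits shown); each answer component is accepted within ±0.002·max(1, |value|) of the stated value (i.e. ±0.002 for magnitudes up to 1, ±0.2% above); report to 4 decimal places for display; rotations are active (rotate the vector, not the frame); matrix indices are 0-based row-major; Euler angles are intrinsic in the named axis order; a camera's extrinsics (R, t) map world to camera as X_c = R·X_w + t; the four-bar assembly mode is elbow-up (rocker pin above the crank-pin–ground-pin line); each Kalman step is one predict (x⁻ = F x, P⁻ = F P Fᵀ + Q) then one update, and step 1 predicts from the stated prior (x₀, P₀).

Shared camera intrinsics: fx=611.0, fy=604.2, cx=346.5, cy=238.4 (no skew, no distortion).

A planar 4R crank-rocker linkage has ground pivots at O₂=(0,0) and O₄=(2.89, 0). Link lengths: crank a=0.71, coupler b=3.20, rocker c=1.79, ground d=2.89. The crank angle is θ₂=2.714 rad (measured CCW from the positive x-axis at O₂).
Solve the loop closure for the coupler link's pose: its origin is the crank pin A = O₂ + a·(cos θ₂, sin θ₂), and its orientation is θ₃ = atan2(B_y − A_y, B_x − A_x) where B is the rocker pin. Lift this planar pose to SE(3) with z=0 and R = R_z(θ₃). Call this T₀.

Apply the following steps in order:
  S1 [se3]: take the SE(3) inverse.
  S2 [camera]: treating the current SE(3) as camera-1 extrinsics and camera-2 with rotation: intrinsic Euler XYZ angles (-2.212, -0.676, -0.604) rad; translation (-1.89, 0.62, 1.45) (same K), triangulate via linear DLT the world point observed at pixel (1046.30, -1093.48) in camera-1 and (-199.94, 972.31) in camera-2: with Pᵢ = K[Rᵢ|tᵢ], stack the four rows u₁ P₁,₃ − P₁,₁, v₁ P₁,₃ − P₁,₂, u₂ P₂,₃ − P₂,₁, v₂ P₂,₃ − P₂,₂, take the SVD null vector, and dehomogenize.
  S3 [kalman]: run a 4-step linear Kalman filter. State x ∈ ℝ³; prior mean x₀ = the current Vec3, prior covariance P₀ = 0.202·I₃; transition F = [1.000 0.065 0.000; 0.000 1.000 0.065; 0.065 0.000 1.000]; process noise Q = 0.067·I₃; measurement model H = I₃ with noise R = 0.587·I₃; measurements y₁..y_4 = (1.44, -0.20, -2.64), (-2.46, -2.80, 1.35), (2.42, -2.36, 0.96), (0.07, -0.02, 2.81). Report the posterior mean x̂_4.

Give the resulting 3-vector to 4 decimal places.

source (fourbar_fk): coupler pose = R=[0.9030 -0.4296 0.0000; 0.4296 0.9030 0.0000; 0.0000 0.0000 1.0000], t=(-0.6461, 0.2944, 0.0000)
after S1 (invert_se3): R=[0.9030 0.4296 0.0000; -0.4296 0.9030 0.0000; 0.0000 0.0000 1.0000], t=(0.4569, -0.5434, 0.0000)
after S2 (triangulate): (1.7287, -1.5017, 1.1986)
after S3 (kf_track): (0.5982, -1.2129, 1.3257)

result = (0.5982, -1.2129, 1.3257)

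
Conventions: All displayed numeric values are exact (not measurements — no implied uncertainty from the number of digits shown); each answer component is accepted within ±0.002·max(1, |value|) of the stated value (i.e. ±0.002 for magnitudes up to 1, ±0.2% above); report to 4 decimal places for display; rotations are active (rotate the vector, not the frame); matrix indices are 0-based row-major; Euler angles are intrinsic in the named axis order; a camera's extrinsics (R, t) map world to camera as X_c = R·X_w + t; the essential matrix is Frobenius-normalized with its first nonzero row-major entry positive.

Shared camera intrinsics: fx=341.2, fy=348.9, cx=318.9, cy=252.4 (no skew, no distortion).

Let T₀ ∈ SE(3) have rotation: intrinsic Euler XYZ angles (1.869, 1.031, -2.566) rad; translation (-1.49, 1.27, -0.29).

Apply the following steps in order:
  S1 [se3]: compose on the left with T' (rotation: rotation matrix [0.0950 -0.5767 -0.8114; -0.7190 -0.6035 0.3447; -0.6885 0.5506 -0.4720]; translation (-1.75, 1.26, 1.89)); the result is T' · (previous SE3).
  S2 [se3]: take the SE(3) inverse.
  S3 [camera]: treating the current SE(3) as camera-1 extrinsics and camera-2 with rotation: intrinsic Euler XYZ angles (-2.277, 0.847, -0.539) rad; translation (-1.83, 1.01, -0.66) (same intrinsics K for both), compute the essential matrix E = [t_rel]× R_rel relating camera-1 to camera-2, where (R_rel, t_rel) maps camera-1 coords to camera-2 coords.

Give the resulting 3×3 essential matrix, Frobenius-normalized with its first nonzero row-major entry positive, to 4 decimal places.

matrix = [0.0726 -0.6889 -0.1407; 0.5783 0.1233 -0.2727; 0.2467 0.0347 -0.1190]

after S1 (compose_se3): R=[0.8572 0.1664 0.4874; 0.3763 -0.8484 -0.3723; 0.3515 0.5026 -0.7898], t=(-2.3887, 1.4649, 3.7520)
after S2 (invert_se3): R=[0.8572 0.3763 0.3515; 0.1664 -0.8484 0.5026; 0.4874 -0.3723 -0.7898], t=(0.1774, -0.2455, 4.6731)
after S3 (essential): [0.0726 -0.6889 -0.1407; 0.5783 0.1233 -0.2727; 0.2467 0.0347 -0.1190]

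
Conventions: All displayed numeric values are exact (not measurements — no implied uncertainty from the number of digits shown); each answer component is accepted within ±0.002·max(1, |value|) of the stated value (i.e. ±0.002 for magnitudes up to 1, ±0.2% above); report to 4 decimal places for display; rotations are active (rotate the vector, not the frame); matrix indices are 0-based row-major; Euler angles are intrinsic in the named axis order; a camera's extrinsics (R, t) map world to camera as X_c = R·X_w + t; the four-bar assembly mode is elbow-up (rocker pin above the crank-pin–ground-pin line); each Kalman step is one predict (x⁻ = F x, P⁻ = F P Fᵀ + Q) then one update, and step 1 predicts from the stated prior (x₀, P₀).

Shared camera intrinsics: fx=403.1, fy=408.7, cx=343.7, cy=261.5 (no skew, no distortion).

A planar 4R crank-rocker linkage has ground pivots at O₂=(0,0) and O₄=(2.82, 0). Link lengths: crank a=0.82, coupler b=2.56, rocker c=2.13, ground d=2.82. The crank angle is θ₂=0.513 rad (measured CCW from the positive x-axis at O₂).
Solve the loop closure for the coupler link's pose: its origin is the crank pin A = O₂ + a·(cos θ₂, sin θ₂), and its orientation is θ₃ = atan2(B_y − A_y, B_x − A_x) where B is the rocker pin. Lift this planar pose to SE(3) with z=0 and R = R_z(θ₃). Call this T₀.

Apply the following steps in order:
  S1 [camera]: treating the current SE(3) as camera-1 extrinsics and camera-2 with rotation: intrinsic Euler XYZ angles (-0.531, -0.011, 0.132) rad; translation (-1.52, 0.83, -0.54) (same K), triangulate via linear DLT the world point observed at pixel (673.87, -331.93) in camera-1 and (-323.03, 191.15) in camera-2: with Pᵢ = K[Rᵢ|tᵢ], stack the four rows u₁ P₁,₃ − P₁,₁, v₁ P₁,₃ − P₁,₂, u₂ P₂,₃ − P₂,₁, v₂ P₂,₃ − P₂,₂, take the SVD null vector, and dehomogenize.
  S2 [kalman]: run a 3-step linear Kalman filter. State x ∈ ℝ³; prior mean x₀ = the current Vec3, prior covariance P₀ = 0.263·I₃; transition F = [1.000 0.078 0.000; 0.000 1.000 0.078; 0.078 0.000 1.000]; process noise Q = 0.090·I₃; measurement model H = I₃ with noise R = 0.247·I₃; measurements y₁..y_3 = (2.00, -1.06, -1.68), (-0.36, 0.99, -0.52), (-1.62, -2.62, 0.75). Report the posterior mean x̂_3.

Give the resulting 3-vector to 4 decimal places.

source (fourbar_fk): coupler pose = R=[0.7416 -0.6709 0.0000; 0.6709 0.7416 0.0000; 0.0000 0.0000 1.0000], t=(0.7144, 0.4025, 0.0000)
after S1 (triangulate): (-1.2564, -1.8440, 1.2451)
after S2 (kf_track): (-0.7216, -1.3593, 0.0482)

result = (-0.7216, -1.3593, 0.0482)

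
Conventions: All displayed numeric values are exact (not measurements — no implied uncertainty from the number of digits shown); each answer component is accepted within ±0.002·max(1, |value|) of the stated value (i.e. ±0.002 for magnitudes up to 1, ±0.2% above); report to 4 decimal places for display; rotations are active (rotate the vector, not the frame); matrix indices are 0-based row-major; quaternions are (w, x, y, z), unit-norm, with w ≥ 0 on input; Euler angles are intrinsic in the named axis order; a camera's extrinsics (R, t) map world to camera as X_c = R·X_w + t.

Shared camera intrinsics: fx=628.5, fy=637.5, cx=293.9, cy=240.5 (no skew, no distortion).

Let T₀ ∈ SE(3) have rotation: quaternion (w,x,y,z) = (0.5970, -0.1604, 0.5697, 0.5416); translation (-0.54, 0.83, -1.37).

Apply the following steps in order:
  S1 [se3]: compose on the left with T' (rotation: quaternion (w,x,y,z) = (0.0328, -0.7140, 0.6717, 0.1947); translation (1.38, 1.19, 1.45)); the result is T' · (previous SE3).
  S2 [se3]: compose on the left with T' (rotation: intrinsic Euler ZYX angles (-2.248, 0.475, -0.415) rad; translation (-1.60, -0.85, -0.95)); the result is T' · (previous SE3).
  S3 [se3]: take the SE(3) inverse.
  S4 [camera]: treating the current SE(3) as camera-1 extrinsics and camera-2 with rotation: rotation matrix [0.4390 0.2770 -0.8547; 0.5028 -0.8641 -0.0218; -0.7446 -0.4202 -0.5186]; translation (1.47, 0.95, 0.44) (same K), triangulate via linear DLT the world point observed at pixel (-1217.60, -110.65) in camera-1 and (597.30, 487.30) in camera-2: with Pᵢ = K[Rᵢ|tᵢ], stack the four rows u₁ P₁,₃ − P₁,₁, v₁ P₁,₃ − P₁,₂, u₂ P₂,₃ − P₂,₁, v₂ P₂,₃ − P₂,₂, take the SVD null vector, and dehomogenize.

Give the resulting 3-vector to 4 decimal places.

after S1 (compose_se3): R=[-0.2562 -0.4694 -0.8450; -0.0845 0.8817 -0.4642; 0.9629 -0.0475 -0.2656], t=(0.8820, 1.1993, 3.0653)
after S2 (compose_se3): R=[0.1228 0.9898 0.0724; -0.3434 -0.0261 0.9388; 0.9311 -0.1401 0.3367], t=(-0.9383, -3.7509, 0.7112)
after S3 (invert_se3): R=[0.1228 -0.3434 0.9311; 0.9898 -0.0261 -0.1401; 0.0724 0.9388 0.3367], t=(-1.8352, 0.9306, 3.3499)
after S4 (triangulate): (-1.9223, -1.4717, -1.6273)

result = (-1.9223, -1.4717, -1.6273)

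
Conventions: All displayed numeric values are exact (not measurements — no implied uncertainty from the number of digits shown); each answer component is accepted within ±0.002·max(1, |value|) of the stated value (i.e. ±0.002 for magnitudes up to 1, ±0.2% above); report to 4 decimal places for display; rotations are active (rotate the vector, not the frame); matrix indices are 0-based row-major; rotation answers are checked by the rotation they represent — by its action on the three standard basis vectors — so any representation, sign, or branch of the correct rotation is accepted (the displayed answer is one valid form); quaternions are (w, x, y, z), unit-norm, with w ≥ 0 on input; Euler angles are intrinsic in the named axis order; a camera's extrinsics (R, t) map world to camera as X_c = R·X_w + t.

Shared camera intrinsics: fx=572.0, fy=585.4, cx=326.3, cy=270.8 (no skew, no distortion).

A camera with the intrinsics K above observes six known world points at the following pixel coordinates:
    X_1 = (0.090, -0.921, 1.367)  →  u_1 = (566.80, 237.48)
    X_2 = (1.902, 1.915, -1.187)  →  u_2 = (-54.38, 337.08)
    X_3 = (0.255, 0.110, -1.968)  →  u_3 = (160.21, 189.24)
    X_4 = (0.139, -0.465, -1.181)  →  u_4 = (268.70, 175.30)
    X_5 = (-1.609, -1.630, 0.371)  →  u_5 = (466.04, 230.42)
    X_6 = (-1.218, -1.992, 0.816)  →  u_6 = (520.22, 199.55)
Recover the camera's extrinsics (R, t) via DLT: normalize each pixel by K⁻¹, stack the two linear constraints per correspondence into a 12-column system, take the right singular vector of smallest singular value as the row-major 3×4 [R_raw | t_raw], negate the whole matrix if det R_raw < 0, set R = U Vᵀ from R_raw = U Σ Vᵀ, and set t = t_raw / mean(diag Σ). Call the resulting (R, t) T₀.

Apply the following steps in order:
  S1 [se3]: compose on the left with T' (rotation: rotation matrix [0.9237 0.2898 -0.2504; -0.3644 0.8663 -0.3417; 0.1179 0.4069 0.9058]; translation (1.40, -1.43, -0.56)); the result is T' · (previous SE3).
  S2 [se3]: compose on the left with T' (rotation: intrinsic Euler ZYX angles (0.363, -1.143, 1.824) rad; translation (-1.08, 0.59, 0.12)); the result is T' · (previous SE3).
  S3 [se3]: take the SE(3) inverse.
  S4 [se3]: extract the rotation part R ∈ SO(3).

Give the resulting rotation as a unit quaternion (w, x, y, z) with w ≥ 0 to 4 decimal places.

rotation (quat) = (0.4647, -0.0988, -0.1196, -0.8718)

source (pnp_recover): camera pose = R=[-0.1392 -0.4677 0.8728; -0.4412 0.8184 0.3682; -0.8865 -0.3339 -0.3203], t=(0.3100, 0.0300, 4.7800)
after S1 (compose_se3): R=[-0.0344 -0.1113 0.9932; -0.0286 0.9935 0.1103; -0.9990 -0.0246 -0.0374], t=(0.4981, -3.1504, 3.8187)
after S2 (compose_se3): R=[-0.5486 -0.7866 0.2833; 0.8338 -0.5395 0.1168; 0.0610 0.3003 0.9519], t=(3.5536, -0.7604, -1.0890)
after S3 (invert_se3): R=[-0.5486 0.8338 0.0610; -0.7866 -0.5395 0.3003; 0.2833 0.1168 0.9519], t=(2.6501, 2.7120, 0.1185)
after S4 (rot_of_se3): [-0.5486 0.8338 0.0610; -0.7866 -0.5395 0.3003; 0.2833 0.1168 0.9519]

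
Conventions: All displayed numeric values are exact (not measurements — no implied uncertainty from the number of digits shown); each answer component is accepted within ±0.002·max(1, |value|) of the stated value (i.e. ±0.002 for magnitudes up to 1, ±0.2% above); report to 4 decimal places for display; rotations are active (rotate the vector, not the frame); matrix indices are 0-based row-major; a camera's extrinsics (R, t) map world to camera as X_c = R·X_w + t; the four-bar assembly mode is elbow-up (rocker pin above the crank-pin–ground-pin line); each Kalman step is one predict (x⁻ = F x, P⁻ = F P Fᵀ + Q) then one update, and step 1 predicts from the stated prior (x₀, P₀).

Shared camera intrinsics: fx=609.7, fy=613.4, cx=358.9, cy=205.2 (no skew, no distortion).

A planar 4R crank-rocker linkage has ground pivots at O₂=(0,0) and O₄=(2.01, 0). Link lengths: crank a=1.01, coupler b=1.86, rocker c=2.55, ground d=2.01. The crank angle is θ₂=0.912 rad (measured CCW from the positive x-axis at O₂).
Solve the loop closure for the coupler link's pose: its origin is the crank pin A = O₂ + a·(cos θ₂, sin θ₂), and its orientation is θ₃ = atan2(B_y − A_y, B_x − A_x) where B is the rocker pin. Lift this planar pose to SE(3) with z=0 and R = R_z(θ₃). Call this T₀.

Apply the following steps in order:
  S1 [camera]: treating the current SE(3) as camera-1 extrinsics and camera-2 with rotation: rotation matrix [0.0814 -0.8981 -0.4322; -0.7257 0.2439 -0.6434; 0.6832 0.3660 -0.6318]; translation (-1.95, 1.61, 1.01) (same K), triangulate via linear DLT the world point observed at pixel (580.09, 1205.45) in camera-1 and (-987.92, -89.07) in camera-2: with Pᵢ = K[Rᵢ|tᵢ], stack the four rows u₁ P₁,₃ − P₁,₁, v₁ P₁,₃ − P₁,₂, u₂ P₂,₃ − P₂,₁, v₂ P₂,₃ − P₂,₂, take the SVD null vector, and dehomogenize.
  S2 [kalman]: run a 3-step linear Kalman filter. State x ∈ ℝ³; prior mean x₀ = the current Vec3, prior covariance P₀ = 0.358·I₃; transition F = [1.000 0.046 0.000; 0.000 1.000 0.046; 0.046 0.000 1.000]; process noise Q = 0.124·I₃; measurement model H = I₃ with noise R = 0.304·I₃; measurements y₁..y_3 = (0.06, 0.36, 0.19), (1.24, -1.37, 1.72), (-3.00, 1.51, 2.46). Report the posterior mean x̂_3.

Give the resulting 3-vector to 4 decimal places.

result = (-0.8852, 0.5268, 1.8496)

source (fourbar_fk): coupler pose = R=[0.4282 -0.9037 0.0000; 0.9037 0.4282 0.0000; 0.0000 0.0000 1.0000], t=(0.6183, 0.7986, 0.0000)
after S1 (triangulate): (1.9312, 0.8801, 1.7911)
after S2 (kf_track): (-0.8852, 0.5268, 1.8496)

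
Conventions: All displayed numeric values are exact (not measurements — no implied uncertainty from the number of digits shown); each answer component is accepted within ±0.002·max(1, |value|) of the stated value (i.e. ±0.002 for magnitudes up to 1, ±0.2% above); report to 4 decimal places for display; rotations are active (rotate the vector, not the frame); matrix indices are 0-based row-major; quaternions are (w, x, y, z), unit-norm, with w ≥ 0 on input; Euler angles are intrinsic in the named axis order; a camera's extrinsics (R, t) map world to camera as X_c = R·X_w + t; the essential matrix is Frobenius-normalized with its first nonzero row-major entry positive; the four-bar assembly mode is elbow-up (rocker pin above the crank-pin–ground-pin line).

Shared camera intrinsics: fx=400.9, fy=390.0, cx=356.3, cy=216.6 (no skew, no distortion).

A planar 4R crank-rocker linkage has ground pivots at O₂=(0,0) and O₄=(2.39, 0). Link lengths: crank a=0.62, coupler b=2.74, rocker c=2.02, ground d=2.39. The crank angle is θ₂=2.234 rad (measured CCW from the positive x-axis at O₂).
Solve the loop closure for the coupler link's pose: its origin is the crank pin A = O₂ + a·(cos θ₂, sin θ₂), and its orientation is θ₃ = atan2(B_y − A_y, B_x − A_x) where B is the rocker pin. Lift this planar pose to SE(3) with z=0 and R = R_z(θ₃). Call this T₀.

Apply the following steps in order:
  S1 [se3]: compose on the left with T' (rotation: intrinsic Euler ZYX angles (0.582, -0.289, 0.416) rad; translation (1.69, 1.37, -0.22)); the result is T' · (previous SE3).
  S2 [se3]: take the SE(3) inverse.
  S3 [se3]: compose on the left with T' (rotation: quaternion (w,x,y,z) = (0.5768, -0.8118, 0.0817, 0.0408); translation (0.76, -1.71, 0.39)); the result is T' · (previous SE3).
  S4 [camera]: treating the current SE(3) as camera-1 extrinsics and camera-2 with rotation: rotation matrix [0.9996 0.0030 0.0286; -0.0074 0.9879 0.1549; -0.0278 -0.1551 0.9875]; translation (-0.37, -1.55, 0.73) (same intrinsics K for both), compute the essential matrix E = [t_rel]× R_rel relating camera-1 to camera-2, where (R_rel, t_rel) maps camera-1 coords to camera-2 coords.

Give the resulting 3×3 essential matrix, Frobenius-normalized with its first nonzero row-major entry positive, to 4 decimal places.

source (fourbar_fk): coupler pose = R=[0.8422 -0.5392 0.0000; 0.5392 0.8422 0.0000; 0.0000 0.0000 1.0000], t=(-0.3817, 0.4886, 0.0000)
after S1 (compose_se3): R=[0.3514 -0.9362 0.0044; 0.8216 0.3061 -0.4809; 0.4489 0.1726 0.8768], t=(1.0917, 1.5113, -0.1395)
after S2 (invert_se3): R=[0.3514 0.8216 0.4489; -0.9362 0.3061 0.1726; 0.0044 -0.4809 0.8768], t=(-1.5627, 0.5835, 0.8443)
after S3 (compose_se3): R=[0.5139 0.7394 0.4349; 0.2749 -0.6222 0.7330; 0.8126 -0.2572 -0.5230], t=(-0.8578, -0.9675, -0.1815)
after S4 (essential): [0.5517 0.0955 -0.4011; -0.2302 -0.0246 -0.4996; -0.3616 -0.0497 -0.2987]

matrix = [0.5517 0.0955 -0.4011; -0.2302 -0.0246 -0.4996; -0.3616 -0.0497 -0.2987]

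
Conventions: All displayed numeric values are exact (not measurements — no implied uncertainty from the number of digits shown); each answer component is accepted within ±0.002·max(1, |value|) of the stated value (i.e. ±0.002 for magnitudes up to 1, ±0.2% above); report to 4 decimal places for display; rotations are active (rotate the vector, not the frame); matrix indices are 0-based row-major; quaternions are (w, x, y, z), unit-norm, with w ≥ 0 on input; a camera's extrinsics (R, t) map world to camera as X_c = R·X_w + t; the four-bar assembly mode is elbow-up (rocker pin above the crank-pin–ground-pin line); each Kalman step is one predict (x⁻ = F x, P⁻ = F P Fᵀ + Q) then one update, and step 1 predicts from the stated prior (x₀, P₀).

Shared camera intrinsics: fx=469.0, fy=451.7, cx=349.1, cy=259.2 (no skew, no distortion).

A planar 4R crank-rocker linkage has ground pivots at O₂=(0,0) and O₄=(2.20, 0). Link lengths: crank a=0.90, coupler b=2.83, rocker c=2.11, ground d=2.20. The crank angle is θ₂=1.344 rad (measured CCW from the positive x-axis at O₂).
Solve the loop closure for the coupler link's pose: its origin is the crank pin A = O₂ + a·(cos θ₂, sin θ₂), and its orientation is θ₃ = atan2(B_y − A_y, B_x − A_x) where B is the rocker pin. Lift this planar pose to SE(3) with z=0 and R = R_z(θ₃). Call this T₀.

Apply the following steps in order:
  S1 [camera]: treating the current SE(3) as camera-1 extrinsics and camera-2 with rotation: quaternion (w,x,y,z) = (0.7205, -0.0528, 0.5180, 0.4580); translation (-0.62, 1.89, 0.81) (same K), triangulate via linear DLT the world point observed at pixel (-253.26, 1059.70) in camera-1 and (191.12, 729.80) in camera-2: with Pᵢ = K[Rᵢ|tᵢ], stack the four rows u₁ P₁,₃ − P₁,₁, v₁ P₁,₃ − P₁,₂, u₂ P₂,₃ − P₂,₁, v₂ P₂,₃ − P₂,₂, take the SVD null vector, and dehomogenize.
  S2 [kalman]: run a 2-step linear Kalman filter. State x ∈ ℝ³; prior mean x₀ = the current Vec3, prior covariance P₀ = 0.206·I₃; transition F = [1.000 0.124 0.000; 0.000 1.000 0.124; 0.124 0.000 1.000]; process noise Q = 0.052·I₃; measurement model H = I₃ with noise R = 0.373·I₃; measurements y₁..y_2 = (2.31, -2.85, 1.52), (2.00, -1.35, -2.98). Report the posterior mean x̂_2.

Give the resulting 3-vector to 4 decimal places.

source (fourbar_fk): coupler pose = R=[0.9138 -0.4061 0.0000; 0.4061 0.9138 0.0000; 0.0000 0.0000 1.0000], t=(0.2024, 0.8770, 0.0000)
after S1 (triangulate): (-0.8419, 0.6997, 0.6627)
after S2 (kf_track): (0.8018, -0.8728, -0.3991)

result = (0.8018, -0.8728, -0.3991)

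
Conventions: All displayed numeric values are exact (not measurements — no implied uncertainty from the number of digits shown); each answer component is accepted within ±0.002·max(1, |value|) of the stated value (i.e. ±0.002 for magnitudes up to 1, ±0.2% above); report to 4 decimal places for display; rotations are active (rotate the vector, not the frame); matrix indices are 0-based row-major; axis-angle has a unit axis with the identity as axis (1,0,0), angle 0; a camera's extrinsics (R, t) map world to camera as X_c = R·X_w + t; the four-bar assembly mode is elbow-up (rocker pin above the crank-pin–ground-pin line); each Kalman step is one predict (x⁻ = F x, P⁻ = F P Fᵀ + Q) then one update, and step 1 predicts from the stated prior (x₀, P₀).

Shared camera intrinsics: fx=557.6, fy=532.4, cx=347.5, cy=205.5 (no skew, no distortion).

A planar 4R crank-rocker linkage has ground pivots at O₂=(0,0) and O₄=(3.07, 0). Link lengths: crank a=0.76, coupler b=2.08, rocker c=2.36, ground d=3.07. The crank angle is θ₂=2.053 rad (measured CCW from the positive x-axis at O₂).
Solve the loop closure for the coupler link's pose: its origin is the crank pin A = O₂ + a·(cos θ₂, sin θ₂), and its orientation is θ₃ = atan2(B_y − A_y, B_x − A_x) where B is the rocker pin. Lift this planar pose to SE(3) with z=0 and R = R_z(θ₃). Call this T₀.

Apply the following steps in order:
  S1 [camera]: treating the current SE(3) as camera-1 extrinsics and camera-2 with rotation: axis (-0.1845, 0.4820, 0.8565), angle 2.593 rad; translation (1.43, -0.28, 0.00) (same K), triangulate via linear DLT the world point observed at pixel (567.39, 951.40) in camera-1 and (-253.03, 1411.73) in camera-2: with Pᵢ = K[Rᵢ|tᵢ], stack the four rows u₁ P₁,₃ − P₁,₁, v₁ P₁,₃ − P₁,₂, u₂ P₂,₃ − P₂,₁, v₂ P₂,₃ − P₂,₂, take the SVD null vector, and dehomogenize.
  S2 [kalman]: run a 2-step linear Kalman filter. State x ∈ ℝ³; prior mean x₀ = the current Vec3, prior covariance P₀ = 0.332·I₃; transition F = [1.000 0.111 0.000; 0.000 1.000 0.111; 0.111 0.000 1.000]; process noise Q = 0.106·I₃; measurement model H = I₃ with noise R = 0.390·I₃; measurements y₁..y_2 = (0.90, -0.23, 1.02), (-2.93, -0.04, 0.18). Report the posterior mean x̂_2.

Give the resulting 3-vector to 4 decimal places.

source (fourbar_fk): coupler pose = R=[0.8657 -0.5006 0.0000; 0.5006 0.8657 0.0000; 0.0000 0.0000 1.0000], t=(-0.3524, 0.6733, 0.0000)
after S1 (triangulate): (1.7358, 0.9623, 1.6954)
after S2 (kf_track): (-0.6098, 0.1461, 0.8105)

result = (-0.6098, 0.1461, 0.8105)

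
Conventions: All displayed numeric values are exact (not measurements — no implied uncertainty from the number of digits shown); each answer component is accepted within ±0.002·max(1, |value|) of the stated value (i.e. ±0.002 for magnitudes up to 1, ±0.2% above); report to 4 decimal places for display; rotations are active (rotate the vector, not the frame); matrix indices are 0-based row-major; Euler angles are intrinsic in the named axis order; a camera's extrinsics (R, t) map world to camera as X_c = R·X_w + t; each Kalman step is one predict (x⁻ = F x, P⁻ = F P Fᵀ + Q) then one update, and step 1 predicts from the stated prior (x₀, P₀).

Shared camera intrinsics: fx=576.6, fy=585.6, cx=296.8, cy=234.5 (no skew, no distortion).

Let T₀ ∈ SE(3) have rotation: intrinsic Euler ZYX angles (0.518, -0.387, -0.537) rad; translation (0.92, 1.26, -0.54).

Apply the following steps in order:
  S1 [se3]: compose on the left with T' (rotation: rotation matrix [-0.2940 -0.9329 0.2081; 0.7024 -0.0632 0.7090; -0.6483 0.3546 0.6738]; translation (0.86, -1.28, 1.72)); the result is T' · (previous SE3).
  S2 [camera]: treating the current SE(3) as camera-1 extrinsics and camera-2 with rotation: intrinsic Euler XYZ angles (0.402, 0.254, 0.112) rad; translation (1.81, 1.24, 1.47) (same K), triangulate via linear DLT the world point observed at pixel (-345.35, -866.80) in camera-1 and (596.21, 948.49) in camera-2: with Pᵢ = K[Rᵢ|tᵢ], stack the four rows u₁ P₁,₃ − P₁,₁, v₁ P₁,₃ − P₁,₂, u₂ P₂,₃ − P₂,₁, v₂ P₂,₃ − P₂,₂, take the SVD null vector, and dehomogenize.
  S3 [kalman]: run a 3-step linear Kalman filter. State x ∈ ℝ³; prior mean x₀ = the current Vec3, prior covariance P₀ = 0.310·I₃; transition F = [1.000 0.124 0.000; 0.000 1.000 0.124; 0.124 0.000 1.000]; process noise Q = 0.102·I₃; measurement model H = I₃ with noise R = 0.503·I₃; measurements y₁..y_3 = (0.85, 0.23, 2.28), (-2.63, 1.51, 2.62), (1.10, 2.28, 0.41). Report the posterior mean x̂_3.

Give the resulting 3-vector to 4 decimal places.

after S1 (compose_se3): R=[-0.5857 -0.8084 0.0581; 0.8037 -0.5701 0.1704; -0.1047 0.1465 0.9837], t=(-0.6983, -1.0963, 1.2065)
after S2 (triangulate): (-0.6246, 1.3225, -0.2000)
after S3 (kf_track): (-0.0059, 1.7320, 1.1169)

result = (-0.0059, 1.7320, 1.1169)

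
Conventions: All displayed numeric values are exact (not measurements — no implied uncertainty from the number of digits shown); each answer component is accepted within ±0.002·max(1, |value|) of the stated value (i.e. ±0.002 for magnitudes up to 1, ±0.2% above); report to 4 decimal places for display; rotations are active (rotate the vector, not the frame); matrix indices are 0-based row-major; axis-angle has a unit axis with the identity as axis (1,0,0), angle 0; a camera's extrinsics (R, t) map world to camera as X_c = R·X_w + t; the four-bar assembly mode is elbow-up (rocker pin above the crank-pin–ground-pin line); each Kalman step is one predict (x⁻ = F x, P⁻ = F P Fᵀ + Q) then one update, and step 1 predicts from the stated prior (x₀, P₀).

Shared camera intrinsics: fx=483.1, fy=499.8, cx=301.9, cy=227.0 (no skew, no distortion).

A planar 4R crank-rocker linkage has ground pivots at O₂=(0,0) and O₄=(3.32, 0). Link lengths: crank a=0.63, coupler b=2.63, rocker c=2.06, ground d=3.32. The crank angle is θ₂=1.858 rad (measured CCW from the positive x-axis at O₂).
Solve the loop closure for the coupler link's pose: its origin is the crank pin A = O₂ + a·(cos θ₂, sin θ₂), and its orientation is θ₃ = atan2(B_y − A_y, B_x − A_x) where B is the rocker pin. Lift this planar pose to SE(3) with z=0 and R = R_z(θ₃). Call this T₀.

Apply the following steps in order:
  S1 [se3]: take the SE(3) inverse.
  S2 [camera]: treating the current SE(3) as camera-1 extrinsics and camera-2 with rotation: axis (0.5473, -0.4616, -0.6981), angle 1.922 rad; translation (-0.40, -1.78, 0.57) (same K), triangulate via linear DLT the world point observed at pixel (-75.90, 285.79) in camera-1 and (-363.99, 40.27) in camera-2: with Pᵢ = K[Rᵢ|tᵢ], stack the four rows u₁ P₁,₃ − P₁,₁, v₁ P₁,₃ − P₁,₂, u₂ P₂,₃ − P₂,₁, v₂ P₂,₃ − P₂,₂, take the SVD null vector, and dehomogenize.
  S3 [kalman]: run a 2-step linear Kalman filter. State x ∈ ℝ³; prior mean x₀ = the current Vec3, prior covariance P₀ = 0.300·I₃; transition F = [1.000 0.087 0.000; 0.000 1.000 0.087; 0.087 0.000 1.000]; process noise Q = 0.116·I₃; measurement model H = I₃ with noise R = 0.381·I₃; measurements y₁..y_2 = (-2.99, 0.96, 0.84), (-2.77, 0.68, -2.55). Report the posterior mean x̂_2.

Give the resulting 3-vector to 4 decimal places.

source (fourbar_fk): coupler pose = R=[0.9040 -0.4274 0.0000; 0.4274 0.9040 0.0000; 0.0000 0.0000 1.0000], t=(-0.1785, 0.6042, 0.0000)
after S1 (invert_se3): R=[0.9040 0.4274 0.0000; -0.4274 0.9040 0.0000; 0.0000 0.0000 1.0000], t=(-0.0969, -0.6225, 0.0000)
after S2 (triangulate): (-1.4050, 0.2350, 1.6197)
after S3 (kf_track): (-2.5045, 0.6428, -0.6513)

result = (-2.5045, 0.6428, -0.6513)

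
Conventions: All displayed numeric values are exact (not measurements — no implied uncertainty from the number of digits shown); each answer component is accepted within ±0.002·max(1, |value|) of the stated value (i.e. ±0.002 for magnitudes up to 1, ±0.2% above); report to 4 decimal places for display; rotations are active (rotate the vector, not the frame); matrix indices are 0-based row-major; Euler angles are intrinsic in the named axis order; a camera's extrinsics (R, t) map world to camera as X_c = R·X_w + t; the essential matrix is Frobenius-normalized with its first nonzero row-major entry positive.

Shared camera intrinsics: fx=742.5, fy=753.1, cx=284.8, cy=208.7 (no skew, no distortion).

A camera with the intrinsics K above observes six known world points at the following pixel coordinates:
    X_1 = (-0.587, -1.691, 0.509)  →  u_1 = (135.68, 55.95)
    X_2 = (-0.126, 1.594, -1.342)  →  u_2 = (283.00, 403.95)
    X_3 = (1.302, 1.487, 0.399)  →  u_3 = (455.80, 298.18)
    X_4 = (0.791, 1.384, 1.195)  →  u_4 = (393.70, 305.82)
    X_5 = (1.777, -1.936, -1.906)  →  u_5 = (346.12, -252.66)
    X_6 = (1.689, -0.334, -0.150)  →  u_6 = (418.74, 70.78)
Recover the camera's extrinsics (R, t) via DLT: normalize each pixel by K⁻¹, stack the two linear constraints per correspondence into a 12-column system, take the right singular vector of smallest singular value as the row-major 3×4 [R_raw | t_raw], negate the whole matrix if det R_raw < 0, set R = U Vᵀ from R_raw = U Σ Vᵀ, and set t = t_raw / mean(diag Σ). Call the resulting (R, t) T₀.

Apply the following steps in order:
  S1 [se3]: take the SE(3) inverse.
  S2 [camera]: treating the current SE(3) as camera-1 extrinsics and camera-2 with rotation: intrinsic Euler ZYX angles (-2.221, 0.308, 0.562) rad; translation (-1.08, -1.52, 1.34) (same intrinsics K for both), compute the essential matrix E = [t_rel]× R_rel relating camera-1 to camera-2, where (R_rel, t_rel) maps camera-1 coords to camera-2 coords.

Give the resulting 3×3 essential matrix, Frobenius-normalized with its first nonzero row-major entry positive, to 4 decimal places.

source (pnp_recover): camera pose = R=[0.9219 0.3681 0.1208; -0.3797 0.9204 0.0931; -0.0769 -0.1317 0.9883], t=(-0.3200, -0.1500, 6.3098)
after S1 (invert_se3): R=[0.9219 -0.3797 -0.0769; 0.3681 0.9204 -0.1317; 0.1208 0.0931 0.9883], t=(0.7234, 1.0868, -6.1833)
after S2 (essential): [0.2872 0.4974 -0.0115; -0.6249 0.3287 -0.0046; 0.1645 0.3799 -0.0086]

matrix = [0.2872 0.4974 -0.0115; -0.6249 0.3287 -0.0046; 0.1645 0.3799 -0.0086]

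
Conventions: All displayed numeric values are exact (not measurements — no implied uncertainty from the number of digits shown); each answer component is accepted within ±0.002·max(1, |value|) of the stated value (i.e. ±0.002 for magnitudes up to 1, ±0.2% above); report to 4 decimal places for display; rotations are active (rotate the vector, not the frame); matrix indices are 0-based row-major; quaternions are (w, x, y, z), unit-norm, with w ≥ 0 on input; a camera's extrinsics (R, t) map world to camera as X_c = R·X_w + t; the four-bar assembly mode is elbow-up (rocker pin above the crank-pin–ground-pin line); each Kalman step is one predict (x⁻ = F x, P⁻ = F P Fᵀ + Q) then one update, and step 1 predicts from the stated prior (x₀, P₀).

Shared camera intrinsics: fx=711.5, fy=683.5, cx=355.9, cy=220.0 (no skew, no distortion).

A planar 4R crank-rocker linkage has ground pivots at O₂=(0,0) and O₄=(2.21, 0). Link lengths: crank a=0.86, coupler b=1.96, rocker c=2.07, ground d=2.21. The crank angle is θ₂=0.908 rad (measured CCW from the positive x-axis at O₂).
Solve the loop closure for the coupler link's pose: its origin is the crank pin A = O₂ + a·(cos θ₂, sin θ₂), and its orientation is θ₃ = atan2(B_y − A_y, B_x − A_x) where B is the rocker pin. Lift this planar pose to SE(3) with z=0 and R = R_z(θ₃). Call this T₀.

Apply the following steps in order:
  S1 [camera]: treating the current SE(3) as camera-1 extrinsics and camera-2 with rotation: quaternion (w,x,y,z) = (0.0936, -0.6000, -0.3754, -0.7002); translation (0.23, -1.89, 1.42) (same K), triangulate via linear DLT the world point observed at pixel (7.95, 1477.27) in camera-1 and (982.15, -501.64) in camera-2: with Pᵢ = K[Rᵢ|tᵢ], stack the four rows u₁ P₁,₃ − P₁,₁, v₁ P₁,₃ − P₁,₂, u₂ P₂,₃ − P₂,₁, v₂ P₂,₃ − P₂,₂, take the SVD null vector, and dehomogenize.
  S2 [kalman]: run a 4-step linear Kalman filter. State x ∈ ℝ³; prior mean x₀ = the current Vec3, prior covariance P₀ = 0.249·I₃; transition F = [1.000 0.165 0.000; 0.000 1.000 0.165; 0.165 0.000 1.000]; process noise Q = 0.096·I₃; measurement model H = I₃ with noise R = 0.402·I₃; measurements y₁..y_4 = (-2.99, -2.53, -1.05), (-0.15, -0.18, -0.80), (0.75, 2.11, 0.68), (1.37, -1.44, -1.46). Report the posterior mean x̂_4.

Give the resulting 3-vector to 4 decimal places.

source (fourbar_fk): coupler pose = R=[0.7137 -0.7004 0.0000; 0.7004 0.7137 0.0000; 0.0000 0.0000 1.0000], t=(0.5292, 0.6779, 0.0000)
after S1 (triangulate): (0.1209, 1.6023, 1.0363)
after S2 (kf_track): (0.3958, -0.1173, -0.5914)

result = (0.3958, -0.1173, -0.5914)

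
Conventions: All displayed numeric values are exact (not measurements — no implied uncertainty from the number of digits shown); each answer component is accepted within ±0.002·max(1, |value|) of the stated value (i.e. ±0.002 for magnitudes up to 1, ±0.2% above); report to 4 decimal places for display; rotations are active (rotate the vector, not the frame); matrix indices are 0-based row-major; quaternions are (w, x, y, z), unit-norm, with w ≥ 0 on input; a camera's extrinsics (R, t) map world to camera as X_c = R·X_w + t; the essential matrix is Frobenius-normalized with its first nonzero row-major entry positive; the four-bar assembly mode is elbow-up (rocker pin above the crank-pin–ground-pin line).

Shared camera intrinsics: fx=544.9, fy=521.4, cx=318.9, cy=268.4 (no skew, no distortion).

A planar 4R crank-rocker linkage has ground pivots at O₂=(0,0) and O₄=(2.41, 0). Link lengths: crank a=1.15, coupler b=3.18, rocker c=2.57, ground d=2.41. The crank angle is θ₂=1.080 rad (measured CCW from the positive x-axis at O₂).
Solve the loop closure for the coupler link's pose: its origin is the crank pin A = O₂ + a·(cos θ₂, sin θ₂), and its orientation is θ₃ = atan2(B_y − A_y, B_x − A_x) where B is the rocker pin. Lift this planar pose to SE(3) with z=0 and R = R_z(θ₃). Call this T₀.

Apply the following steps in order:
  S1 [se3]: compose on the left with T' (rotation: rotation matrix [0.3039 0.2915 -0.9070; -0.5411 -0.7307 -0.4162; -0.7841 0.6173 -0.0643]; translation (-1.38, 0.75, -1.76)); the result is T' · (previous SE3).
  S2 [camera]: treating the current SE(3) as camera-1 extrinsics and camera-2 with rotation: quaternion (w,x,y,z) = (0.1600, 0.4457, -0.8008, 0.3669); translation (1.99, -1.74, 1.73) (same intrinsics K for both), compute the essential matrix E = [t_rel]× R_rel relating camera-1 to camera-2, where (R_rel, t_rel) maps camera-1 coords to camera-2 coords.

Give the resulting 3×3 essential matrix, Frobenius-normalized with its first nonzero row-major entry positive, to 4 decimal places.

matrix = [0.3215 0.3657 0.3101; 0.5496 -0.4386 0.0347; -0.1654 -0.3111 -0.2168]

source (fourbar_fk): coupler pose = R=[0.9057 -0.4239 0.0000; 0.4239 0.9057 0.0000; 0.0000 0.0000 1.0000], t=(0.5420, 1.0143, 0.0000)
after S1 (compose_se3): R=[0.3988 0.1352 -0.9070; -0.7999 -0.4324 -0.4162; -0.4485 0.8915 -0.0643], t=(-0.9196, -0.2844, -1.5589)
after S2 (essential): [0.3215 0.3657 0.3101; 0.5496 -0.4386 0.0347; -0.1654 -0.3111 -0.2168]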